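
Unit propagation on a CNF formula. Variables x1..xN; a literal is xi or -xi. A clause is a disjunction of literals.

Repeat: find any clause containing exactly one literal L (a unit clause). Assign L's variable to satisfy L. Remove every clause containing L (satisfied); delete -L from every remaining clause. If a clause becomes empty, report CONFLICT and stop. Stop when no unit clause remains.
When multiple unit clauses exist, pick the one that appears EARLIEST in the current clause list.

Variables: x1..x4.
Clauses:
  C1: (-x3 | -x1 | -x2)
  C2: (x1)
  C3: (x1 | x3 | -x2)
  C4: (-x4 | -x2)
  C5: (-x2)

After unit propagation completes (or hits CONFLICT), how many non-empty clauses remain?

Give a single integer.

unit clause [1] forces x1=T; simplify:
  drop -1 from [-3, -1, -2] -> [-3, -2]
  satisfied 2 clause(s); 3 remain; assigned so far: [1]
unit clause [-2] forces x2=F; simplify:
  satisfied 3 clause(s); 0 remain; assigned so far: [1, 2]

Answer: 0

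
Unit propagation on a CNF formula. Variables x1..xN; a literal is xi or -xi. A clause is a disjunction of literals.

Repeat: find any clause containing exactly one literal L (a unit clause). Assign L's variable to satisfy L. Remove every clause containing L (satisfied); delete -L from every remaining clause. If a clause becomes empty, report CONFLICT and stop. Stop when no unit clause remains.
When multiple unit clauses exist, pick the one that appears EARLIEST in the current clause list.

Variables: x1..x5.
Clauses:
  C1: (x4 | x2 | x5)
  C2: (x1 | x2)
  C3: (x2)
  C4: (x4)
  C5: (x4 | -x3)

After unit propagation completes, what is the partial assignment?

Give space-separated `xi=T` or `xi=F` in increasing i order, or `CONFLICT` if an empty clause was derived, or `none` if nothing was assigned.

Answer: x2=T x4=T

Derivation:
unit clause [2] forces x2=T; simplify:
  satisfied 3 clause(s); 2 remain; assigned so far: [2]
unit clause [4] forces x4=T; simplify:
  satisfied 2 clause(s); 0 remain; assigned so far: [2, 4]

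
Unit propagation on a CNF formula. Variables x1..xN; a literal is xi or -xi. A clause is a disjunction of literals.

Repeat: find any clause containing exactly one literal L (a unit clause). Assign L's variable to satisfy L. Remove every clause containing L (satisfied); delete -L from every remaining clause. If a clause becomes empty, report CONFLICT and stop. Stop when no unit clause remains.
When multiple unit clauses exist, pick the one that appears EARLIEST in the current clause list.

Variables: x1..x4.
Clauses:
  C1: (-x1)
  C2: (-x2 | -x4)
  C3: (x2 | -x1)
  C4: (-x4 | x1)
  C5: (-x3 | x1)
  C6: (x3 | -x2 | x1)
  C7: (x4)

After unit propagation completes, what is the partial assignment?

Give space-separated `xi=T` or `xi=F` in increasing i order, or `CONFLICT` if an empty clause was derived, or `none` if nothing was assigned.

Answer: CONFLICT

Derivation:
unit clause [-1] forces x1=F; simplify:
  drop 1 from [-4, 1] -> [-4]
  drop 1 from [-3, 1] -> [-3]
  drop 1 from [3, -2, 1] -> [3, -2]
  satisfied 2 clause(s); 5 remain; assigned so far: [1]
unit clause [-4] forces x4=F; simplify:
  drop 4 from [4] -> [] (empty!)
  satisfied 2 clause(s); 3 remain; assigned so far: [1, 4]
CONFLICT (empty clause)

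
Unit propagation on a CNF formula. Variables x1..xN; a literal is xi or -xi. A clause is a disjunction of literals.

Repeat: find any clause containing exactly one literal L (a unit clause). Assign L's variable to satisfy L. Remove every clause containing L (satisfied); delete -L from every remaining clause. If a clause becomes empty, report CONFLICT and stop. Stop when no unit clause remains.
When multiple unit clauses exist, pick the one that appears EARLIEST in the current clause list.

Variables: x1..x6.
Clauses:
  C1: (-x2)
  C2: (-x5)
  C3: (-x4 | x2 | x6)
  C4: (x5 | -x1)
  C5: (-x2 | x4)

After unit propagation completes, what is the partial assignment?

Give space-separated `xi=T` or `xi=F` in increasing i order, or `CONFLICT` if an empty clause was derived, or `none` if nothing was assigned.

unit clause [-2] forces x2=F; simplify:
  drop 2 from [-4, 2, 6] -> [-4, 6]
  satisfied 2 clause(s); 3 remain; assigned so far: [2]
unit clause [-5] forces x5=F; simplify:
  drop 5 from [5, -1] -> [-1]
  satisfied 1 clause(s); 2 remain; assigned so far: [2, 5]
unit clause [-1] forces x1=F; simplify:
  satisfied 1 clause(s); 1 remain; assigned so far: [1, 2, 5]

Answer: x1=F x2=F x5=F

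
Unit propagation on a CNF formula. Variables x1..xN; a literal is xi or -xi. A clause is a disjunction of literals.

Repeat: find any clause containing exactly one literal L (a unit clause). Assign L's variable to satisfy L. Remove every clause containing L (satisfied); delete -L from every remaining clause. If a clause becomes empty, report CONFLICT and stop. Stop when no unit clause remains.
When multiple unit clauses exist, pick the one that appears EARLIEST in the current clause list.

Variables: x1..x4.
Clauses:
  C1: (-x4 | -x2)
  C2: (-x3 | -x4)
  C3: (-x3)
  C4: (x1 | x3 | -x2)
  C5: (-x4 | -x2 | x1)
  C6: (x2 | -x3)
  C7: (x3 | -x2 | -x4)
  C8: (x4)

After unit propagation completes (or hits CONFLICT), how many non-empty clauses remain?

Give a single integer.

unit clause [-3] forces x3=F; simplify:
  drop 3 from [1, 3, -2] -> [1, -2]
  drop 3 from [3, -2, -4] -> [-2, -4]
  satisfied 3 clause(s); 5 remain; assigned so far: [3]
unit clause [4] forces x4=T; simplify:
  drop -4 from [-4, -2] -> [-2]
  drop -4 from [-4, -2, 1] -> [-2, 1]
  drop -4 from [-2, -4] -> [-2]
  satisfied 1 clause(s); 4 remain; assigned so far: [3, 4]
unit clause [-2] forces x2=F; simplify:
  satisfied 4 clause(s); 0 remain; assigned so far: [2, 3, 4]

Answer: 0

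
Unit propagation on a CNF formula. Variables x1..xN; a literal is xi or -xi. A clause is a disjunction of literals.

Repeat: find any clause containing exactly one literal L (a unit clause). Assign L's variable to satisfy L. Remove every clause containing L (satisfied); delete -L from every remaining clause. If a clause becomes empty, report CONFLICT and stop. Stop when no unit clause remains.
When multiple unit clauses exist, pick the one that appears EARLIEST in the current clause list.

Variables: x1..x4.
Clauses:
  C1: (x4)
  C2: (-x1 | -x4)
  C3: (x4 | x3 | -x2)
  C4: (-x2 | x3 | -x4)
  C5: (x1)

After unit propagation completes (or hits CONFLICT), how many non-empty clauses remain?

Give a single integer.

Answer: 1

Derivation:
unit clause [4] forces x4=T; simplify:
  drop -4 from [-1, -4] -> [-1]
  drop -4 from [-2, 3, -4] -> [-2, 3]
  satisfied 2 clause(s); 3 remain; assigned so far: [4]
unit clause [-1] forces x1=F; simplify:
  drop 1 from [1] -> [] (empty!)
  satisfied 1 clause(s); 2 remain; assigned so far: [1, 4]
CONFLICT (empty clause)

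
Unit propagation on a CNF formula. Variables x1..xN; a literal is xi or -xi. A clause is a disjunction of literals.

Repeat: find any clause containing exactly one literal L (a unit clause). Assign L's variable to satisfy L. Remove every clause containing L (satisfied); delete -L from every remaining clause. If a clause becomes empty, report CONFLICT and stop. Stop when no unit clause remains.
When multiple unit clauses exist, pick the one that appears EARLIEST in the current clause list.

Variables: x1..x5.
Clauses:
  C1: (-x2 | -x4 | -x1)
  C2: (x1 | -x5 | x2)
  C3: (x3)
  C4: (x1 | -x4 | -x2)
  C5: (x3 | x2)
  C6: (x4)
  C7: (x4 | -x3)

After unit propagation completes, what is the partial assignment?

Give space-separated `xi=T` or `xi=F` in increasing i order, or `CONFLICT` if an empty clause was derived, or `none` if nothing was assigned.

Answer: x3=T x4=T

Derivation:
unit clause [3] forces x3=T; simplify:
  drop -3 from [4, -3] -> [4]
  satisfied 2 clause(s); 5 remain; assigned so far: [3]
unit clause [4] forces x4=T; simplify:
  drop -4 from [-2, -4, -1] -> [-2, -1]
  drop -4 from [1, -4, -2] -> [1, -2]
  satisfied 2 clause(s); 3 remain; assigned so far: [3, 4]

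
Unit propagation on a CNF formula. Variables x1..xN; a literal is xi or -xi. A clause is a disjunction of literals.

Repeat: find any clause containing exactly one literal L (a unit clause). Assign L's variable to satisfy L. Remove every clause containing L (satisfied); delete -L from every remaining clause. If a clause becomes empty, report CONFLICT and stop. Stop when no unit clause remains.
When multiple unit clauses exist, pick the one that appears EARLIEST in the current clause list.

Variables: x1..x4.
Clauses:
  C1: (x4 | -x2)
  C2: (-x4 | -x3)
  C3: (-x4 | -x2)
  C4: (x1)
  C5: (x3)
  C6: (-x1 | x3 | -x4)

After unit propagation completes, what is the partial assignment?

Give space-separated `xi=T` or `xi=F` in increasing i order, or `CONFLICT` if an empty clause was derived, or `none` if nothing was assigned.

unit clause [1] forces x1=T; simplify:
  drop -1 from [-1, 3, -4] -> [3, -4]
  satisfied 1 clause(s); 5 remain; assigned so far: [1]
unit clause [3] forces x3=T; simplify:
  drop -3 from [-4, -3] -> [-4]
  satisfied 2 clause(s); 3 remain; assigned so far: [1, 3]
unit clause [-4] forces x4=F; simplify:
  drop 4 from [4, -2] -> [-2]
  satisfied 2 clause(s); 1 remain; assigned so far: [1, 3, 4]
unit clause [-2] forces x2=F; simplify:
  satisfied 1 clause(s); 0 remain; assigned so far: [1, 2, 3, 4]

Answer: x1=T x2=F x3=T x4=F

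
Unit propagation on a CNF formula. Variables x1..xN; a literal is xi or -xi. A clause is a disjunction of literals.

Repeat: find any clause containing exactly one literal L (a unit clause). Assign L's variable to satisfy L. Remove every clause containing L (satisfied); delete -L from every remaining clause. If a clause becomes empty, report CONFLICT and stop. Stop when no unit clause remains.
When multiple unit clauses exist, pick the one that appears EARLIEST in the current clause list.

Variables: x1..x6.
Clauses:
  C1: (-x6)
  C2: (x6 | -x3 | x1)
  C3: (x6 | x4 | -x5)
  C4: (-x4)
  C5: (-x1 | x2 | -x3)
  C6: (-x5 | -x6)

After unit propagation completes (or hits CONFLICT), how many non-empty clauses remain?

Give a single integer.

unit clause [-6] forces x6=F; simplify:
  drop 6 from [6, -3, 1] -> [-3, 1]
  drop 6 from [6, 4, -5] -> [4, -5]
  satisfied 2 clause(s); 4 remain; assigned so far: [6]
unit clause [-4] forces x4=F; simplify:
  drop 4 from [4, -5] -> [-5]
  satisfied 1 clause(s); 3 remain; assigned so far: [4, 6]
unit clause [-5] forces x5=F; simplify:
  satisfied 1 clause(s); 2 remain; assigned so far: [4, 5, 6]

Answer: 2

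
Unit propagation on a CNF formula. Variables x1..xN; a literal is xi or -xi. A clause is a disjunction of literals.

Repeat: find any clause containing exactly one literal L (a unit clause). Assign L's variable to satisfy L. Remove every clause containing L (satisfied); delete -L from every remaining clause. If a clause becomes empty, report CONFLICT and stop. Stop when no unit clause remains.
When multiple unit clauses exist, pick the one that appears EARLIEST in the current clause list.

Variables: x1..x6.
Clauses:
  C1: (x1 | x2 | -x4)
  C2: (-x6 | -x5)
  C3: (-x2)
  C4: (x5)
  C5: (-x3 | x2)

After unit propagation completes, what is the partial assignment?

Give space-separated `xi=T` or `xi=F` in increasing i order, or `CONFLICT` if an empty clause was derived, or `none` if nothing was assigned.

unit clause [-2] forces x2=F; simplify:
  drop 2 from [1, 2, -4] -> [1, -4]
  drop 2 from [-3, 2] -> [-3]
  satisfied 1 clause(s); 4 remain; assigned so far: [2]
unit clause [5] forces x5=T; simplify:
  drop -5 from [-6, -5] -> [-6]
  satisfied 1 clause(s); 3 remain; assigned so far: [2, 5]
unit clause [-6] forces x6=F; simplify:
  satisfied 1 clause(s); 2 remain; assigned so far: [2, 5, 6]
unit clause [-3] forces x3=F; simplify:
  satisfied 1 clause(s); 1 remain; assigned so far: [2, 3, 5, 6]

Answer: x2=F x3=F x5=T x6=F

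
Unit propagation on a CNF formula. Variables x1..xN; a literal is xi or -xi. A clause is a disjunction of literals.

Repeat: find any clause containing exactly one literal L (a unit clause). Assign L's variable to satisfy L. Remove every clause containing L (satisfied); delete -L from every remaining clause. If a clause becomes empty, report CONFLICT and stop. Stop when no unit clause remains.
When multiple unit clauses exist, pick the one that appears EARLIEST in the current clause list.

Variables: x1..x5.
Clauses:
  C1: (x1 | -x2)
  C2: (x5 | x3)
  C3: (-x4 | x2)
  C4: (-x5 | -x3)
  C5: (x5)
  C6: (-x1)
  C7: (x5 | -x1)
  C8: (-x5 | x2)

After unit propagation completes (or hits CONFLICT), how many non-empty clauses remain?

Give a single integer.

Answer: 1

Derivation:
unit clause [5] forces x5=T; simplify:
  drop -5 from [-5, -3] -> [-3]
  drop -5 from [-5, 2] -> [2]
  satisfied 3 clause(s); 5 remain; assigned so far: [5]
unit clause [-3] forces x3=F; simplify:
  satisfied 1 clause(s); 4 remain; assigned so far: [3, 5]
unit clause [-1] forces x1=F; simplify:
  drop 1 from [1, -2] -> [-2]
  satisfied 1 clause(s); 3 remain; assigned so far: [1, 3, 5]
unit clause [-2] forces x2=F; simplify:
  drop 2 from [-4, 2] -> [-4]
  drop 2 from [2] -> [] (empty!)
  satisfied 1 clause(s); 2 remain; assigned so far: [1, 2, 3, 5]
CONFLICT (empty clause)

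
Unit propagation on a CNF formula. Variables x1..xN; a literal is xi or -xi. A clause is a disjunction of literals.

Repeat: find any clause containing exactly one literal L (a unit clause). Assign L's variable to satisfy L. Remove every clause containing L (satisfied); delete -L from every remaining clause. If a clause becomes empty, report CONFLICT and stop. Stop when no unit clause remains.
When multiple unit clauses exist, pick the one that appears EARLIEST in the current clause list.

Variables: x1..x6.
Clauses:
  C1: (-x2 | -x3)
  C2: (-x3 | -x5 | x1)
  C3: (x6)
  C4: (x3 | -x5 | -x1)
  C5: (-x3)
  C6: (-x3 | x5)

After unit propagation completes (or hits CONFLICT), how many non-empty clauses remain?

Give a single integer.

Answer: 1

Derivation:
unit clause [6] forces x6=T; simplify:
  satisfied 1 clause(s); 5 remain; assigned so far: [6]
unit clause [-3] forces x3=F; simplify:
  drop 3 from [3, -5, -1] -> [-5, -1]
  satisfied 4 clause(s); 1 remain; assigned so far: [3, 6]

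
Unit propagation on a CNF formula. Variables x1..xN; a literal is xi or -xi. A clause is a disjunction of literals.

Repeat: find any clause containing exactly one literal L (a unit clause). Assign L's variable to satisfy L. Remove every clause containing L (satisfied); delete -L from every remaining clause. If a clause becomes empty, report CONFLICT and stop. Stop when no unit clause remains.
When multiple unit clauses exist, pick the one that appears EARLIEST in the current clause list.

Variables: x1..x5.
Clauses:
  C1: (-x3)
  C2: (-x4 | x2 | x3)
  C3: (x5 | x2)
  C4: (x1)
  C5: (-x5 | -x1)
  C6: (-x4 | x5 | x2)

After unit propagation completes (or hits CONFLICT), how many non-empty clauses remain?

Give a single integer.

Answer: 0

Derivation:
unit clause [-3] forces x3=F; simplify:
  drop 3 from [-4, 2, 3] -> [-4, 2]
  satisfied 1 clause(s); 5 remain; assigned so far: [3]
unit clause [1] forces x1=T; simplify:
  drop -1 from [-5, -1] -> [-5]
  satisfied 1 clause(s); 4 remain; assigned so far: [1, 3]
unit clause [-5] forces x5=F; simplify:
  drop 5 from [5, 2] -> [2]
  drop 5 from [-4, 5, 2] -> [-4, 2]
  satisfied 1 clause(s); 3 remain; assigned so far: [1, 3, 5]
unit clause [2] forces x2=T; simplify:
  satisfied 3 clause(s); 0 remain; assigned so far: [1, 2, 3, 5]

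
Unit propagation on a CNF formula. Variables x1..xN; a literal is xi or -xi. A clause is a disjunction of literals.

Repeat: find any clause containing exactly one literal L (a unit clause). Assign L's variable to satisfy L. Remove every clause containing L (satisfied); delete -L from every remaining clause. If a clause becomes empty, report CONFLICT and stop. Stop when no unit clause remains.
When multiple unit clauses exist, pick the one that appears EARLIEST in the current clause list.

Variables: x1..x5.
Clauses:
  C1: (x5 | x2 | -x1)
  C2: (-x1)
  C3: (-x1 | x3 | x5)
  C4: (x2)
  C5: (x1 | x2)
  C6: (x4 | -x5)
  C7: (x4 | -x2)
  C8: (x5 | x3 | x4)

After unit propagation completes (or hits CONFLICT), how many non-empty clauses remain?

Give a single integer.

unit clause [-1] forces x1=F; simplify:
  drop 1 from [1, 2] -> [2]
  satisfied 3 clause(s); 5 remain; assigned so far: [1]
unit clause [2] forces x2=T; simplify:
  drop -2 from [4, -2] -> [4]
  satisfied 2 clause(s); 3 remain; assigned so far: [1, 2]
unit clause [4] forces x4=T; simplify:
  satisfied 3 clause(s); 0 remain; assigned so far: [1, 2, 4]

Answer: 0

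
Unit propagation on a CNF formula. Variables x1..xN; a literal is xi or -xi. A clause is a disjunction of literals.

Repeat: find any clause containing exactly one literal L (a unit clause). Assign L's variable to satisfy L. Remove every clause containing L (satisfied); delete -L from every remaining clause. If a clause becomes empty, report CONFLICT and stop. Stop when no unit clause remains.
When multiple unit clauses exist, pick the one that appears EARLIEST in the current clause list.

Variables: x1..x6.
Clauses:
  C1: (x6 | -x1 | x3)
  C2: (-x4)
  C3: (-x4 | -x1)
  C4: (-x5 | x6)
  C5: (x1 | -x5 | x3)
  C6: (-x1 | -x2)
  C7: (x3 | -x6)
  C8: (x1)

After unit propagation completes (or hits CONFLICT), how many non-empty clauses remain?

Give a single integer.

unit clause [-4] forces x4=F; simplify:
  satisfied 2 clause(s); 6 remain; assigned so far: [4]
unit clause [1] forces x1=T; simplify:
  drop -1 from [6, -1, 3] -> [6, 3]
  drop -1 from [-1, -2] -> [-2]
  satisfied 2 clause(s); 4 remain; assigned so far: [1, 4]
unit clause [-2] forces x2=F; simplify:
  satisfied 1 clause(s); 3 remain; assigned so far: [1, 2, 4]

Answer: 3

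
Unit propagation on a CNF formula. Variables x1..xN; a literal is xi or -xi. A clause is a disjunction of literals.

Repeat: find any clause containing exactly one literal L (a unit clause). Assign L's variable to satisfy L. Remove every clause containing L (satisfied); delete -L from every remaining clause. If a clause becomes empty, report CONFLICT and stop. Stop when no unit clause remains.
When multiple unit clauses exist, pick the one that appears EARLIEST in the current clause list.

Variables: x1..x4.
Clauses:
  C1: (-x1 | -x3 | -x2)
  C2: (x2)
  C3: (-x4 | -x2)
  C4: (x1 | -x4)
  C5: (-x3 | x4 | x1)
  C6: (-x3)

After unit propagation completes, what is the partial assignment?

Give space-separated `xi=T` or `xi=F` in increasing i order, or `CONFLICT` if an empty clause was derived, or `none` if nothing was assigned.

unit clause [2] forces x2=T; simplify:
  drop -2 from [-1, -3, -2] -> [-1, -3]
  drop -2 from [-4, -2] -> [-4]
  satisfied 1 clause(s); 5 remain; assigned so far: [2]
unit clause [-4] forces x4=F; simplify:
  drop 4 from [-3, 4, 1] -> [-3, 1]
  satisfied 2 clause(s); 3 remain; assigned so far: [2, 4]
unit clause [-3] forces x3=F; simplify:
  satisfied 3 clause(s); 0 remain; assigned so far: [2, 3, 4]

Answer: x2=T x3=F x4=F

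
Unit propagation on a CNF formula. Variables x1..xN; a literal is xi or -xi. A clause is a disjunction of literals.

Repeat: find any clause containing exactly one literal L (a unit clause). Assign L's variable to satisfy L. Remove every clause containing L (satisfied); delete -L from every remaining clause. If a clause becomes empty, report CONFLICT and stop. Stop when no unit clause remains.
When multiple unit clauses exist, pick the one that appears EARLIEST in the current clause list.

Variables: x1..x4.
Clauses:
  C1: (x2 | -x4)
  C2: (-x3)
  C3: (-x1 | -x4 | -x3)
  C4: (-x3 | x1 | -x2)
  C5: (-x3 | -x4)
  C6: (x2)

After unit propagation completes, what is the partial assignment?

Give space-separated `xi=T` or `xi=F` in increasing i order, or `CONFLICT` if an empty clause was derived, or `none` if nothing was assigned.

Answer: x2=T x3=F

Derivation:
unit clause [-3] forces x3=F; simplify:
  satisfied 4 clause(s); 2 remain; assigned so far: [3]
unit clause [2] forces x2=T; simplify:
  satisfied 2 clause(s); 0 remain; assigned so far: [2, 3]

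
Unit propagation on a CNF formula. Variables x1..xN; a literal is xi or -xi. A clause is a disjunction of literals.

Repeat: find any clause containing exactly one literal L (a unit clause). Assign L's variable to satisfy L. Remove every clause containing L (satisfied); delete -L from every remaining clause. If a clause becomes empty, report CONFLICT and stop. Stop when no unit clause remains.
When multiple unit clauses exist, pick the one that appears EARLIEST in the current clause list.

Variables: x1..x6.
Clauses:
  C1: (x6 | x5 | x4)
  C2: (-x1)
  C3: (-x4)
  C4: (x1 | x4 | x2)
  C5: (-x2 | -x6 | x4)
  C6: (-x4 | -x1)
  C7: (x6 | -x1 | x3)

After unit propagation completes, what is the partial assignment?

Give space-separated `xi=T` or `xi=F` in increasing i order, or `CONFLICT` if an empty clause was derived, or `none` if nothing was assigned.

unit clause [-1] forces x1=F; simplify:
  drop 1 from [1, 4, 2] -> [4, 2]
  satisfied 3 clause(s); 4 remain; assigned so far: [1]
unit clause [-4] forces x4=F; simplify:
  drop 4 from [6, 5, 4] -> [6, 5]
  drop 4 from [4, 2] -> [2]
  drop 4 from [-2, -6, 4] -> [-2, -6]
  satisfied 1 clause(s); 3 remain; assigned so far: [1, 4]
unit clause [2] forces x2=T; simplify:
  drop -2 from [-2, -6] -> [-6]
  satisfied 1 clause(s); 2 remain; assigned so far: [1, 2, 4]
unit clause [-6] forces x6=F; simplify:
  drop 6 from [6, 5] -> [5]
  satisfied 1 clause(s); 1 remain; assigned so far: [1, 2, 4, 6]
unit clause [5] forces x5=T; simplify:
  satisfied 1 clause(s); 0 remain; assigned so far: [1, 2, 4, 5, 6]

Answer: x1=F x2=T x4=F x5=T x6=F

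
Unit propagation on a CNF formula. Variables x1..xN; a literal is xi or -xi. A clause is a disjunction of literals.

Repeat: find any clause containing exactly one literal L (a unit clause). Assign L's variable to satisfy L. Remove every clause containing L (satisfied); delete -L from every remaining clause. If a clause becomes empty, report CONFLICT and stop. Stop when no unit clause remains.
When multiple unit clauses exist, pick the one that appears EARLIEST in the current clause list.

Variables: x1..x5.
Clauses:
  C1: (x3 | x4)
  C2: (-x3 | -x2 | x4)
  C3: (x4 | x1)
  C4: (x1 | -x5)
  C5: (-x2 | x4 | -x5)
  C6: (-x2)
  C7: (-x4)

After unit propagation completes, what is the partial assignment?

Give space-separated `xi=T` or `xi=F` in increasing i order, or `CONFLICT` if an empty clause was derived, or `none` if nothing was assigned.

unit clause [-2] forces x2=F; simplify:
  satisfied 3 clause(s); 4 remain; assigned so far: [2]
unit clause [-4] forces x4=F; simplify:
  drop 4 from [3, 4] -> [3]
  drop 4 from [4, 1] -> [1]
  satisfied 1 clause(s); 3 remain; assigned so far: [2, 4]
unit clause [3] forces x3=T; simplify:
  satisfied 1 clause(s); 2 remain; assigned so far: [2, 3, 4]
unit clause [1] forces x1=T; simplify:
  satisfied 2 clause(s); 0 remain; assigned so far: [1, 2, 3, 4]

Answer: x1=T x2=F x3=T x4=F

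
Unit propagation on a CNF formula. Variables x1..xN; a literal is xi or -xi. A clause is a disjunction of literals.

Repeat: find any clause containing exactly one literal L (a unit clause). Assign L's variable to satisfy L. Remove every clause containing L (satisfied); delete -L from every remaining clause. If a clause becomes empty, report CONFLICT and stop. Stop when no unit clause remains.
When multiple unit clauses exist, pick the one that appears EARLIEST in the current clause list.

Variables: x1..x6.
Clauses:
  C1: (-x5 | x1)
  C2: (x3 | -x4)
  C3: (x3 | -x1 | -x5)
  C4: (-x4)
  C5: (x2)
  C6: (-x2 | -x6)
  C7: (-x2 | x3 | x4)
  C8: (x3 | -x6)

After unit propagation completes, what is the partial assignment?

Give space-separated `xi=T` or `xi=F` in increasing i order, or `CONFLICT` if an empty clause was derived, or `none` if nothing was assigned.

Answer: x2=T x3=T x4=F x6=F

Derivation:
unit clause [-4] forces x4=F; simplify:
  drop 4 from [-2, 3, 4] -> [-2, 3]
  satisfied 2 clause(s); 6 remain; assigned so far: [4]
unit clause [2] forces x2=T; simplify:
  drop -2 from [-2, -6] -> [-6]
  drop -2 from [-2, 3] -> [3]
  satisfied 1 clause(s); 5 remain; assigned so far: [2, 4]
unit clause [-6] forces x6=F; simplify:
  satisfied 2 clause(s); 3 remain; assigned so far: [2, 4, 6]
unit clause [3] forces x3=T; simplify:
  satisfied 2 clause(s); 1 remain; assigned so far: [2, 3, 4, 6]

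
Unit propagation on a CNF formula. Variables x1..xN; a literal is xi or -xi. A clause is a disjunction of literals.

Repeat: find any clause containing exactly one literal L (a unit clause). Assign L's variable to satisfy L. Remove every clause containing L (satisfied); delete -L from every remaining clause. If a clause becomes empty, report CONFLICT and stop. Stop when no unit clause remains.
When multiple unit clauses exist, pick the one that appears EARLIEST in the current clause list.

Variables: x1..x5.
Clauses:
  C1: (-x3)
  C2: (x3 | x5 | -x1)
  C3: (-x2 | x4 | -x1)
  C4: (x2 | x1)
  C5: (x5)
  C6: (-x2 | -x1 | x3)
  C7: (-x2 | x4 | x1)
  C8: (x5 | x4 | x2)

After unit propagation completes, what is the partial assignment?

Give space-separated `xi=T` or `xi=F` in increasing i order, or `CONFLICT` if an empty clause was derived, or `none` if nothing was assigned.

Answer: x3=F x5=T

Derivation:
unit clause [-3] forces x3=F; simplify:
  drop 3 from [3, 5, -1] -> [5, -1]
  drop 3 from [-2, -1, 3] -> [-2, -1]
  satisfied 1 clause(s); 7 remain; assigned so far: [3]
unit clause [5] forces x5=T; simplify:
  satisfied 3 clause(s); 4 remain; assigned so far: [3, 5]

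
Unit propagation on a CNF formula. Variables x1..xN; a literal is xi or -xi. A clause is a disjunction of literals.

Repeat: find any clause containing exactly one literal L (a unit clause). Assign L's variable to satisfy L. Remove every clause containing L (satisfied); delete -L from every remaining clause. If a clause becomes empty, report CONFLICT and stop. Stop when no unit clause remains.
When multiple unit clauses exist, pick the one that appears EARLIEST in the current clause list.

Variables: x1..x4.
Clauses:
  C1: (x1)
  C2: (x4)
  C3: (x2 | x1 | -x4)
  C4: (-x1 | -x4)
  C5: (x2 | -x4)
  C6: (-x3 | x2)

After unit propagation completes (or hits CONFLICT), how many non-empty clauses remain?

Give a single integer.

unit clause [1] forces x1=T; simplify:
  drop -1 from [-1, -4] -> [-4]
  satisfied 2 clause(s); 4 remain; assigned so far: [1]
unit clause [4] forces x4=T; simplify:
  drop -4 from [-4] -> [] (empty!)
  drop -4 from [2, -4] -> [2]
  satisfied 1 clause(s); 3 remain; assigned so far: [1, 4]
CONFLICT (empty clause)

Answer: 2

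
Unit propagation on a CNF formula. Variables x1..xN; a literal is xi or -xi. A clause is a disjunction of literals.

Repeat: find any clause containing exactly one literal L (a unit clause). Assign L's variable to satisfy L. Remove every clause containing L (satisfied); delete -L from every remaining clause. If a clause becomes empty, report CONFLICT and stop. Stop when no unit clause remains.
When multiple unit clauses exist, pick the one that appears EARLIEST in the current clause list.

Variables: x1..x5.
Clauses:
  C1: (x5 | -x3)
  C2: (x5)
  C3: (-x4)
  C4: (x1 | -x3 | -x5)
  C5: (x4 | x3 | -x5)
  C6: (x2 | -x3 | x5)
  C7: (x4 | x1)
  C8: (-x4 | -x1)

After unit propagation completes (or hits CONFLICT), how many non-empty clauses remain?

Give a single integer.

Answer: 0

Derivation:
unit clause [5] forces x5=T; simplify:
  drop -5 from [1, -3, -5] -> [1, -3]
  drop -5 from [4, 3, -5] -> [4, 3]
  satisfied 3 clause(s); 5 remain; assigned so far: [5]
unit clause [-4] forces x4=F; simplify:
  drop 4 from [4, 3] -> [3]
  drop 4 from [4, 1] -> [1]
  satisfied 2 clause(s); 3 remain; assigned so far: [4, 5]
unit clause [3] forces x3=T; simplify:
  drop -3 from [1, -3] -> [1]
  satisfied 1 clause(s); 2 remain; assigned so far: [3, 4, 5]
unit clause [1] forces x1=T; simplify:
  satisfied 2 clause(s); 0 remain; assigned so far: [1, 3, 4, 5]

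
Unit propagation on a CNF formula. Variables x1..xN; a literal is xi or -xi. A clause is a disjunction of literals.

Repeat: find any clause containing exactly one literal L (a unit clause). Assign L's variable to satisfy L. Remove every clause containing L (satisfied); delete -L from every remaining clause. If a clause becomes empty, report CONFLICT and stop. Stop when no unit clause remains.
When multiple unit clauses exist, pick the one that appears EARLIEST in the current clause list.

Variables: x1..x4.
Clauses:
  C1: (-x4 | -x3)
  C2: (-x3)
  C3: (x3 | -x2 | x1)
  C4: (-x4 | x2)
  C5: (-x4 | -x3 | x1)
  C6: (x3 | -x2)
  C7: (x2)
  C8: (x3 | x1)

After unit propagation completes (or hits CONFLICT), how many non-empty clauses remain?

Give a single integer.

unit clause [-3] forces x3=F; simplify:
  drop 3 from [3, -2, 1] -> [-2, 1]
  drop 3 from [3, -2] -> [-2]
  drop 3 from [3, 1] -> [1]
  satisfied 3 clause(s); 5 remain; assigned so far: [3]
unit clause [-2] forces x2=F; simplify:
  drop 2 from [-4, 2] -> [-4]
  drop 2 from [2] -> [] (empty!)
  satisfied 2 clause(s); 3 remain; assigned so far: [2, 3]
CONFLICT (empty clause)

Answer: 2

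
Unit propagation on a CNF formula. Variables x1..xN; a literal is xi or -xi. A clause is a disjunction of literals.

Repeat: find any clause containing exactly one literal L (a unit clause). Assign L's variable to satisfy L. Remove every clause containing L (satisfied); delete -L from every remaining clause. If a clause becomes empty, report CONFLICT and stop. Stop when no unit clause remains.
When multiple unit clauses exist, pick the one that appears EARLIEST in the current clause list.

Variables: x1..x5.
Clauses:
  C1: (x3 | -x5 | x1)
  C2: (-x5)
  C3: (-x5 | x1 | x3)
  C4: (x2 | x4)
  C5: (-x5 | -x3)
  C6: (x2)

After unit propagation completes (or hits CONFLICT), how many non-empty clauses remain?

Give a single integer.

Answer: 0

Derivation:
unit clause [-5] forces x5=F; simplify:
  satisfied 4 clause(s); 2 remain; assigned so far: [5]
unit clause [2] forces x2=T; simplify:
  satisfied 2 clause(s); 0 remain; assigned so far: [2, 5]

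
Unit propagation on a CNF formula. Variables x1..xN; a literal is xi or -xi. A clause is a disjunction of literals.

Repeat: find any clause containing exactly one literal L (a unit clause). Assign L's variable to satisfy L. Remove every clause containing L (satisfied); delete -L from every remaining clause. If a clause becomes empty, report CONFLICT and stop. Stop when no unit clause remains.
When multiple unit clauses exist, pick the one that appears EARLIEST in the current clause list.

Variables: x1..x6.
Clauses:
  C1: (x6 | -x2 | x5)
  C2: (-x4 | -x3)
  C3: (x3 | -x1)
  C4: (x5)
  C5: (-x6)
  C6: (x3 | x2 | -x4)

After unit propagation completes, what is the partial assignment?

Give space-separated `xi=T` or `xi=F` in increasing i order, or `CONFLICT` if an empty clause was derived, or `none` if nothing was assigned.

unit clause [5] forces x5=T; simplify:
  satisfied 2 clause(s); 4 remain; assigned so far: [5]
unit clause [-6] forces x6=F; simplify:
  satisfied 1 clause(s); 3 remain; assigned so far: [5, 6]

Answer: x5=T x6=F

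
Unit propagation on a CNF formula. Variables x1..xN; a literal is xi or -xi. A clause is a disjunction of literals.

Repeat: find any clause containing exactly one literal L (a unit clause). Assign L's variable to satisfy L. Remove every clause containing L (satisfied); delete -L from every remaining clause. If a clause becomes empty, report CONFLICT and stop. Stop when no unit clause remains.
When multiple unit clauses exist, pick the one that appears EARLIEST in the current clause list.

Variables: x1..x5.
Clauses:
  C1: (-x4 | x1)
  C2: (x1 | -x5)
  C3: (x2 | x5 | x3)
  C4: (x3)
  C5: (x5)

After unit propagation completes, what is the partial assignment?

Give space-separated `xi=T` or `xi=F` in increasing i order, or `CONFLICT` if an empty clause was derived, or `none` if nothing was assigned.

Answer: x1=T x3=T x5=T

Derivation:
unit clause [3] forces x3=T; simplify:
  satisfied 2 clause(s); 3 remain; assigned so far: [3]
unit clause [5] forces x5=T; simplify:
  drop -5 from [1, -5] -> [1]
  satisfied 1 clause(s); 2 remain; assigned so far: [3, 5]
unit clause [1] forces x1=T; simplify:
  satisfied 2 clause(s); 0 remain; assigned so far: [1, 3, 5]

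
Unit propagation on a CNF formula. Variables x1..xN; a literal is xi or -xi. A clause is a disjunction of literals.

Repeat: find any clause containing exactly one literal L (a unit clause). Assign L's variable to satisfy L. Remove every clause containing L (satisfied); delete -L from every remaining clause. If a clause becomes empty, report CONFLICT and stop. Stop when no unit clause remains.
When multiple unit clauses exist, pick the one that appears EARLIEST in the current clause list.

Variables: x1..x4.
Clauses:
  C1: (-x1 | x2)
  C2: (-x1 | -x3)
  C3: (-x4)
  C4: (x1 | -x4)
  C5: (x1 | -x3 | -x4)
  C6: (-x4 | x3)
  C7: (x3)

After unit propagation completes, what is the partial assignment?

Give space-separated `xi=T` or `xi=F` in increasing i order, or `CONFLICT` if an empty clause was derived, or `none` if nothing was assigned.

Answer: x1=F x3=T x4=F

Derivation:
unit clause [-4] forces x4=F; simplify:
  satisfied 4 clause(s); 3 remain; assigned so far: [4]
unit clause [3] forces x3=T; simplify:
  drop -3 from [-1, -3] -> [-1]
  satisfied 1 clause(s); 2 remain; assigned so far: [3, 4]
unit clause [-1] forces x1=F; simplify:
  satisfied 2 clause(s); 0 remain; assigned so far: [1, 3, 4]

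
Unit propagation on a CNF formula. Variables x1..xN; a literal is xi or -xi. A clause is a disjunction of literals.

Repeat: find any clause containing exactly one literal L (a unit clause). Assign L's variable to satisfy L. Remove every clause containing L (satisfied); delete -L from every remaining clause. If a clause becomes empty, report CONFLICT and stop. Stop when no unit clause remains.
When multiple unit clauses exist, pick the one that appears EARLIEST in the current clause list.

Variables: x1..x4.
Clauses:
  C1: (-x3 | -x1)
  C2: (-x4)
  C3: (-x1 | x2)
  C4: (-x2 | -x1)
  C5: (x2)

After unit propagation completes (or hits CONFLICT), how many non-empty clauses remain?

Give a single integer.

unit clause [-4] forces x4=F; simplify:
  satisfied 1 clause(s); 4 remain; assigned so far: [4]
unit clause [2] forces x2=T; simplify:
  drop -2 from [-2, -1] -> [-1]
  satisfied 2 clause(s); 2 remain; assigned so far: [2, 4]
unit clause [-1] forces x1=F; simplify:
  satisfied 2 clause(s); 0 remain; assigned so far: [1, 2, 4]

Answer: 0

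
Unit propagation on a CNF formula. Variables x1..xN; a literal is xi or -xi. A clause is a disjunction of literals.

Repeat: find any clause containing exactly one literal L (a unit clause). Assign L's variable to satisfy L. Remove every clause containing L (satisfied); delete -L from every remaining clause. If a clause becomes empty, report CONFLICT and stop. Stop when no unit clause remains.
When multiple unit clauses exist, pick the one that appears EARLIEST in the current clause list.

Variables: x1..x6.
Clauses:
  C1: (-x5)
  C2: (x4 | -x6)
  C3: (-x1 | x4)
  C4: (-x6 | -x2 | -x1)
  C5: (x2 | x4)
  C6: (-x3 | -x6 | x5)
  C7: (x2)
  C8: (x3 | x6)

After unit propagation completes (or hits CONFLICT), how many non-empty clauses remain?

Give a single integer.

Answer: 5

Derivation:
unit clause [-5] forces x5=F; simplify:
  drop 5 from [-3, -6, 5] -> [-3, -6]
  satisfied 1 clause(s); 7 remain; assigned so far: [5]
unit clause [2] forces x2=T; simplify:
  drop -2 from [-6, -2, -1] -> [-6, -1]
  satisfied 2 clause(s); 5 remain; assigned so far: [2, 5]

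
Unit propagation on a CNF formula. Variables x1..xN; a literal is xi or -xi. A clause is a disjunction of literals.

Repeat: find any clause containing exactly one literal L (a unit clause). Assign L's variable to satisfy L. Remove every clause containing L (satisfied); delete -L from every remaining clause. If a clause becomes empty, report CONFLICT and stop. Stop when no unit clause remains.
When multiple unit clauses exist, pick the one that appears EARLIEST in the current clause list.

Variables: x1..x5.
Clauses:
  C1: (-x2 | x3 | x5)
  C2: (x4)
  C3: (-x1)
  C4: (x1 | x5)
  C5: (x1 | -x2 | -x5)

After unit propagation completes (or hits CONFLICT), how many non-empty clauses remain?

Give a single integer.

unit clause [4] forces x4=T; simplify:
  satisfied 1 clause(s); 4 remain; assigned so far: [4]
unit clause [-1] forces x1=F; simplify:
  drop 1 from [1, 5] -> [5]
  drop 1 from [1, -2, -5] -> [-2, -5]
  satisfied 1 clause(s); 3 remain; assigned so far: [1, 4]
unit clause [5] forces x5=T; simplify:
  drop -5 from [-2, -5] -> [-2]
  satisfied 2 clause(s); 1 remain; assigned so far: [1, 4, 5]
unit clause [-2] forces x2=F; simplify:
  satisfied 1 clause(s); 0 remain; assigned so far: [1, 2, 4, 5]

Answer: 0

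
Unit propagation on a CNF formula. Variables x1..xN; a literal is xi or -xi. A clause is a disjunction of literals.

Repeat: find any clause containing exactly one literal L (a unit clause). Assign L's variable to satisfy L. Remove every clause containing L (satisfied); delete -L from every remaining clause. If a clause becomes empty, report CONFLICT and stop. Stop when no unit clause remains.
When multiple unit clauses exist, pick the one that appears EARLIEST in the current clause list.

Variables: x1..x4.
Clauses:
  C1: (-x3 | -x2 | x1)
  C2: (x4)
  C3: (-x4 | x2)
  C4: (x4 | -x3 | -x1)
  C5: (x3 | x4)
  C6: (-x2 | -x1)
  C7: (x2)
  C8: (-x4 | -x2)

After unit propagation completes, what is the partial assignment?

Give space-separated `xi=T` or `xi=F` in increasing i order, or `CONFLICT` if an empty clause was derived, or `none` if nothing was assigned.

Answer: CONFLICT

Derivation:
unit clause [4] forces x4=T; simplify:
  drop -4 from [-4, 2] -> [2]
  drop -4 from [-4, -2] -> [-2]
  satisfied 3 clause(s); 5 remain; assigned so far: [4]
unit clause [2] forces x2=T; simplify:
  drop -2 from [-3, -2, 1] -> [-3, 1]
  drop -2 from [-2, -1] -> [-1]
  drop -2 from [-2] -> [] (empty!)
  satisfied 2 clause(s); 3 remain; assigned so far: [2, 4]
CONFLICT (empty clause)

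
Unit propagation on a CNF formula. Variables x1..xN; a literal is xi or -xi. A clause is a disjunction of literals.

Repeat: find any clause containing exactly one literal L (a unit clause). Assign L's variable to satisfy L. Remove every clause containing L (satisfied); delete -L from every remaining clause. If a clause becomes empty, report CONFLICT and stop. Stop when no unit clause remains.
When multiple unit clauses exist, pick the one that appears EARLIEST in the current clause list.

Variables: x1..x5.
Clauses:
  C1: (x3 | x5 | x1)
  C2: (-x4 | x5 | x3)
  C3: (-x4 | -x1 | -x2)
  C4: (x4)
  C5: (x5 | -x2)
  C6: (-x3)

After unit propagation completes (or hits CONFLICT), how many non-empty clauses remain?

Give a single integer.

unit clause [4] forces x4=T; simplify:
  drop -4 from [-4, 5, 3] -> [5, 3]
  drop -4 from [-4, -1, -2] -> [-1, -2]
  satisfied 1 clause(s); 5 remain; assigned so far: [4]
unit clause [-3] forces x3=F; simplify:
  drop 3 from [3, 5, 1] -> [5, 1]
  drop 3 from [5, 3] -> [5]
  satisfied 1 clause(s); 4 remain; assigned so far: [3, 4]
unit clause [5] forces x5=T; simplify:
  satisfied 3 clause(s); 1 remain; assigned so far: [3, 4, 5]

Answer: 1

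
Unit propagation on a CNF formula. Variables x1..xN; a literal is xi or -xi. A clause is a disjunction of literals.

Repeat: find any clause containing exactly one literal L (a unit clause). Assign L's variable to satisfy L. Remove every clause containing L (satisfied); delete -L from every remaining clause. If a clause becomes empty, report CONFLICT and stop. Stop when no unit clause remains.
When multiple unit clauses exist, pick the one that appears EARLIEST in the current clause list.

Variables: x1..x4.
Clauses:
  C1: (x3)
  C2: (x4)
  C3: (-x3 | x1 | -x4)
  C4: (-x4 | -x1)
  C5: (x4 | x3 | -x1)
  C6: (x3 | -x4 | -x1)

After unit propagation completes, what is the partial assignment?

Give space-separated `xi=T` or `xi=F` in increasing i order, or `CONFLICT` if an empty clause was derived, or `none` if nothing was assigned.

unit clause [3] forces x3=T; simplify:
  drop -3 from [-3, 1, -4] -> [1, -4]
  satisfied 3 clause(s); 3 remain; assigned so far: [3]
unit clause [4] forces x4=T; simplify:
  drop -4 from [1, -4] -> [1]
  drop -4 from [-4, -1] -> [-1]
  satisfied 1 clause(s); 2 remain; assigned so far: [3, 4]
unit clause [1] forces x1=T; simplify:
  drop -1 from [-1] -> [] (empty!)
  satisfied 1 clause(s); 1 remain; assigned so far: [1, 3, 4]
CONFLICT (empty clause)

Answer: CONFLICT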